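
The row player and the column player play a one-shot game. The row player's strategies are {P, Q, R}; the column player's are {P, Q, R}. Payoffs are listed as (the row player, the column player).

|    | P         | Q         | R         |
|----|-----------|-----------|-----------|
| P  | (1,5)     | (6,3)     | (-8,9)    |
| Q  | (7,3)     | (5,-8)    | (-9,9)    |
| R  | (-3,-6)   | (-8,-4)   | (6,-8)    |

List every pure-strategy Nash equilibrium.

None

A profile is a Nash equilibrium when each player is best-responding to the other.
The row player's best responses — vs P: Q (payoff 7); vs Q: P (payoff 6); vs R: R (payoff 6).
The column player's best responses — vs P: R (payoff 9); vs Q: R (payoff 9); vs R: Q (payoff -4).
No cell has both players best-responding. For instance, the row player's best reply to P is Q, but against Q the column player prefers R over P.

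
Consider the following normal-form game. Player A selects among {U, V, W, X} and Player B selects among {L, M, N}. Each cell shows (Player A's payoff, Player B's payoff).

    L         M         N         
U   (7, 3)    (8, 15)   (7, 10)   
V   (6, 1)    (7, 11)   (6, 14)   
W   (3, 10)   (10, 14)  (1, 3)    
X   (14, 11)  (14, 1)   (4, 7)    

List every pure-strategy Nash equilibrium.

(X, L)

Find each player's best response to every opponent strategy; NE are the intersections.
Player A's best responses — vs L: X (payoff 14); vs M: X (payoff 14); vs N: U (payoff 7).
Player B's best responses — vs U: M (payoff 15); vs V: N (payoff 14); vs W: M (payoff 14); vs X: L (payoff 11).
The only mutual best response is (X, L); neither player gains by switching there.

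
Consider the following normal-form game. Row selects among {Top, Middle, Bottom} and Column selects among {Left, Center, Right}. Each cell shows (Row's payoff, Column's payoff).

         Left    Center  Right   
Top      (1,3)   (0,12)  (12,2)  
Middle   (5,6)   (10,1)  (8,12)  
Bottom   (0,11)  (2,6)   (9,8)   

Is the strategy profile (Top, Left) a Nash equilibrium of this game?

Holding Column at Left: Row gets 1 from Top but could get 5 by switching to Middle. Row has a profitable deviation.

No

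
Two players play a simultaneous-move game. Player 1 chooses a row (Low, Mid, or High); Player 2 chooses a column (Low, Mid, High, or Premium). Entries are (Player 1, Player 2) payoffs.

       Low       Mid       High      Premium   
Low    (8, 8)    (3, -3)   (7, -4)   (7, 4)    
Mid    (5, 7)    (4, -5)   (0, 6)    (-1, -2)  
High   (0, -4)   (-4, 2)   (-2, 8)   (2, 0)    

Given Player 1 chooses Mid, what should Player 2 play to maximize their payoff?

With Player 1 fixed at Mid, Player 2's payoffs are: Low → 7, Mid → -5, High → 6, Premium → -2.
The maximum is 7, achieved by Low.

Low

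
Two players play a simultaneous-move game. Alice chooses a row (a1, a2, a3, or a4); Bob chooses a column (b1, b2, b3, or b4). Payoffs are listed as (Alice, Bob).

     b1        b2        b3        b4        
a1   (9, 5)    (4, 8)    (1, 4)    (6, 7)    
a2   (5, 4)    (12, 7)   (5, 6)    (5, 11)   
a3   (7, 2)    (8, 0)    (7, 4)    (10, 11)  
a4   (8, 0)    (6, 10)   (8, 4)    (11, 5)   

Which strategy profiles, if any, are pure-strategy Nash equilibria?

There is no pure-strategy Nash equilibrium

A profile is a Nash equilibrium when each player is best-responding to the other.
Alice's best responses — vs b1: a1 (payoff 9); vs b2: a2 (payoff 12); vs b3: a4 (payoff 8); vs b4: a4 (payoff 11).
Bob's best responses — vs a1: b2 (payoff 8); vs a2: b4 (payoff 11); vs a3: b4 (payoff 11); vs a4: b2 (payoff 10).
No cell has both players best-responding. For instance, Alice's best reply to b3 is a4, but against a4 Bob prefers b2 over b3.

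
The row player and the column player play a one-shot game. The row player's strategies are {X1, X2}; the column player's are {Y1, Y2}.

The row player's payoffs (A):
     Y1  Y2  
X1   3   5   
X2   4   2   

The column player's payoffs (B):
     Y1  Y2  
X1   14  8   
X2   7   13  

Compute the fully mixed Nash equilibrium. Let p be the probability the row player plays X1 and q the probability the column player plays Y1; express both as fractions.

p = 1/2, q = 3/4

Each player's mixing probability is pinned down by making the *other* player indifferent.
The column player indifferent between Y1 and Y2: p·14 + (1−p)·7 = p·8 + (1−p)·13 ⟹ 7 + 7p = 13 + (-5)p ⟹ p = 1/2.
The row player indifferent between X1 and X2: q·3 + (1−q)·5 = q·4 + (1−q)·2 ⟹ 5 + (-2)q = 2 + 2q ⟹ q = 3/4.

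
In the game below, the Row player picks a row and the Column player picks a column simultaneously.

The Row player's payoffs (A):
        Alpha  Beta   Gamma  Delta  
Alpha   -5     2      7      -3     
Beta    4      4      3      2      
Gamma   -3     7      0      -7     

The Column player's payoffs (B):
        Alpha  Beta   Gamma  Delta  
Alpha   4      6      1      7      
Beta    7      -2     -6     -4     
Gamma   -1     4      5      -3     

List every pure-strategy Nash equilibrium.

(Beta, Alpha)

A profile is a Nash equilibrium when each player is best-responding to the other.
The Row player's best responses — vs Alpha: Beta (payoff 4); vs Beta: Gamma (payoff 7); vs Gamma: Alpha (payoff 7); vs Delta: Beta (payoff 2).
The Column player's best responses — vs Alpha: Delta (payoff 7); vs Beta: Alpha (payoff 7); vs Gamma: Gamma (payoff 5).
The only mutual best response is (Beta, Alpha); neither player gains by switching there.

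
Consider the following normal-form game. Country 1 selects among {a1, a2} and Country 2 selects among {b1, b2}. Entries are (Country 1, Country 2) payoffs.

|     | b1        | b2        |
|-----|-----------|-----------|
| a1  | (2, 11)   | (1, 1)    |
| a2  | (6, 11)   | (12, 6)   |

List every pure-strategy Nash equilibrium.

Check mutual best responses: a cell is a NE iff neither player can gain by unilaterally deviating.
Country 1's best responses — vs b1: a2 (payoff 6); vs b2: a2 (payoff 12).
Country 2's best responses — vs a1: b1 (payoff 11); vs a2: b1 (payoff 11).
The only mutual best response is (a2, b1); neither player gains by switching there.

(a2, b1)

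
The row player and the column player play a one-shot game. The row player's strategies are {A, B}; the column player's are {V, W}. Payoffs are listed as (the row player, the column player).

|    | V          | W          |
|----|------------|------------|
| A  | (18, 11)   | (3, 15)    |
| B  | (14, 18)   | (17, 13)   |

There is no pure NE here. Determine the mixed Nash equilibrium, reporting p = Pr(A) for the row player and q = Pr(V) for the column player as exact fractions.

In a mixed NE each player is indifferent between their pure strategies, so the opponent's mix sets the indifference.
The column player indifferent between V and W: p·11 + (1−p)·18 = p·15 + (1−p)·13 ⟹ 18 + (-7)p = 13 + 2p ⟹ p = 5/9.
The row player indifferent between A and B: q·18 + (1−q)·3 = q·14 + (1−q)·17 ⟹ 3 + 15q = 17 + (-3)q ⟹ q = 7/9.

p = 5/9, q = 7/9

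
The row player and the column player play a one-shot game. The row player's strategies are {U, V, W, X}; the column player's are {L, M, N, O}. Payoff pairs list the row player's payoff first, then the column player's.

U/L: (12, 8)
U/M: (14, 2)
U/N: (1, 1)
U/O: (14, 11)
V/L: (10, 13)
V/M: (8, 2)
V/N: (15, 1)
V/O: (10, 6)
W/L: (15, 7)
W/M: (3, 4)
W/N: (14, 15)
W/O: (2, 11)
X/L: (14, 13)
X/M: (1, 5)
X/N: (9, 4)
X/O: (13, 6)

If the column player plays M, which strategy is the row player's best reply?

With the column player fixed at M, the row player's payoffs are: U → 14, V → 8, W → 3, X → 1.
The maximum is 14, achieved by U.

U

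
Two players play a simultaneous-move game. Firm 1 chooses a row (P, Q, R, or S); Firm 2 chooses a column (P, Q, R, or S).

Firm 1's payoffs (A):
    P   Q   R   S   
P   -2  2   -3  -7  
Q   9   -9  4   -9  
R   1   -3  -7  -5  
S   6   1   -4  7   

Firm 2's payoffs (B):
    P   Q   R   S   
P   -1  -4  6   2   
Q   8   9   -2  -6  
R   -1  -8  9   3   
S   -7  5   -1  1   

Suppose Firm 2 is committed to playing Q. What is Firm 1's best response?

P

With Firm 2 fixed at Q, Firm 1's payoffs are: P → 2, Q → -9, R → -3, S → 1.
The maximum is 2, achieved by P.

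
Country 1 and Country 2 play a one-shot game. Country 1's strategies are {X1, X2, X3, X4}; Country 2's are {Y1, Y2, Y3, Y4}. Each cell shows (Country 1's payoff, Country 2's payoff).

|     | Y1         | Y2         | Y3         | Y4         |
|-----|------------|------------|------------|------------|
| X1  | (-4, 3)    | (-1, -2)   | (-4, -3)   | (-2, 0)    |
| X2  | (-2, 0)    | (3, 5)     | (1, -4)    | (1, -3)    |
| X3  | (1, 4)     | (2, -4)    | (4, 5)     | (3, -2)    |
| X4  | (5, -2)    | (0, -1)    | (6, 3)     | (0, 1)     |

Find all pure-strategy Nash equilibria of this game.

Check mutual best responses: a cell is a NE iff neither player can gain by unilaterally deviating.
Country 1's best responses — vs Y1: X4 (payoff 5); vs Y2: X2 (payoff 3); vs Y3: X4 (payoff 6); vs Y4: X3 (payoff 3).
Country 2's best responses — vs X1: Y1 (payoff 3); vs X2: Y2 (payoff 5); vs X3: Y3 (payoff 5); vs X4: Y3 (payoff 3).
Mutual best responses occur at (X2, Y2) and (X4, Y3); at each, neither player gains by switching.

(X2, Y2) and (X4, Y3)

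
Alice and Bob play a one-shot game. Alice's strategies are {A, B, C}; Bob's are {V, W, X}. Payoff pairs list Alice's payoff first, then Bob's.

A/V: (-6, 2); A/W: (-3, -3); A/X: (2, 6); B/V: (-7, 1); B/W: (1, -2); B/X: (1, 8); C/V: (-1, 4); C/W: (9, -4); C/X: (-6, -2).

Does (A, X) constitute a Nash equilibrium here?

Holding Bob at X: Alice gets 2 from A, versus 1 from B, -6 from C. No profitable deviation for Alice.
Holding Alice at A: Bob gets 6 from X, versus 2 from V, -3 from W. No profitable deviation for Bob either.

Yes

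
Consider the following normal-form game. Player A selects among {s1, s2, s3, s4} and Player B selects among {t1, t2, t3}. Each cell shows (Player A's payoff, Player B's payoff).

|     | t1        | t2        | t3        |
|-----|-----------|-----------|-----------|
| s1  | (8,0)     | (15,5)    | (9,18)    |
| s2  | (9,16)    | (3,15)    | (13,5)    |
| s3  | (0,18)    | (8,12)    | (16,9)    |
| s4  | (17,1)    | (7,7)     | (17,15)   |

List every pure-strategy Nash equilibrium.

Find each player's best response to every opponent strategy; NE are the intersections.
Player A's best responses — vs t1: s4 (payoff 17); vs t2: s1 (payoff 15); vs t3: s4 (payoff 17).
Player B's best responses — vs s1: t3 (payoff 18); vs s2: t1 (payoff 16); vs s3: t1 (payoff 18); vs s4: t3 (payoff 15).
The only mutual best response is (s4, t3); neither player gains by switching there.

(s4, t3)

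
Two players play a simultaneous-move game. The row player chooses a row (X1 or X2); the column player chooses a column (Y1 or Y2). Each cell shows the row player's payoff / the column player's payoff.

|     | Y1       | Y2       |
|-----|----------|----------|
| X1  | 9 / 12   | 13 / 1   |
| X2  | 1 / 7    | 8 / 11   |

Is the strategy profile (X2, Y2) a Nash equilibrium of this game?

Holding the column player at Y2: the row player gets 8 from X2 but could get 13 by switching to X1. The row player has a profitable deviation.

No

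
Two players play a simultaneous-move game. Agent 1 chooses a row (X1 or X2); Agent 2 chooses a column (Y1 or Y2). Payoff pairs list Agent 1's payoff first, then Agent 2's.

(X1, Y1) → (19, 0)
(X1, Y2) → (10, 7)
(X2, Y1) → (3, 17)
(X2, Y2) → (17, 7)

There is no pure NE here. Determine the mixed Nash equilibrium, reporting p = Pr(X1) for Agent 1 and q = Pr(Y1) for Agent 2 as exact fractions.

In a mixed NE each player is indifferent between their pure strategies, so the opponent's mix sets the indifference.
Agent 2 indifferent between Y1 and Y2: p·0 + (1−p)·17 = p·7 + (1−p)·7 ⟹ 17 + (-17)p = 7 + 0p ⟹ p = 10/17.
Agent 1 indifferent between X1 and X2: q·19 + (1−q)·10 = q·3 + (1−q)·17 ⟹ 10 + 9q = 17 + (-14)q ⟹ q = 7/23.

p = 10/17, q = 7/23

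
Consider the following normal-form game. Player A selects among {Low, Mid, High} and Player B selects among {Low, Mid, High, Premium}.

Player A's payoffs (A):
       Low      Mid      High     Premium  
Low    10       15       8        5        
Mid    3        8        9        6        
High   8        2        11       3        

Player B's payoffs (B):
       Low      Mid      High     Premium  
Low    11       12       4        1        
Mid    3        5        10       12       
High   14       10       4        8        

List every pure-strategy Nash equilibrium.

A profile is a Nash equilibrium when each player is best-responding to the other.
Player A's best responses — vs Low: Low (payoff 10); vs Mid: Low (payoff 15); vs High: High (payoff 11); vs Premium: Mid (payoff 6).
Player B's best responses — vs Low: Mid (payoff 12); vs Mid: Premium (payoff 12); vs High: Low (payoff 14).
Mutual best responses occur at (Low, Mid) and (Mid, Premium); at each, neither player gains by switching.

(Low, Mid) and (Mid, Premium)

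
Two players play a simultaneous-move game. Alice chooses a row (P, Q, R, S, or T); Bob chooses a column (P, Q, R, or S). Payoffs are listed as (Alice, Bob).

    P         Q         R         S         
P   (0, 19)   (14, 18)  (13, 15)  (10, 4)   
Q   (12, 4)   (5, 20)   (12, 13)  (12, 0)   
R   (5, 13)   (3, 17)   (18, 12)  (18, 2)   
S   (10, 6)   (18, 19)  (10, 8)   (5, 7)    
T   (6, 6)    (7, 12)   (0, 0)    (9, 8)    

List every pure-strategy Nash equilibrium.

Check mutual best responses: a cell is a NE iff neither player can gain by unilaterally deviating.
Alice's best responses — vs P: Q (payoff 12); vs Q: S (payoff 18); vs R: R (payoff 18); vs S: R (payoff 18).
Bob's best responses — vs P: P (payoff 19); vs Q: Q (payoff 20); vs R: Q (payoff 17); vs S: Q (payoff 19); vs T: Q (payoff 12).
The only mutual best response is (S, Q); neither player gains by switching there.

(S, Q)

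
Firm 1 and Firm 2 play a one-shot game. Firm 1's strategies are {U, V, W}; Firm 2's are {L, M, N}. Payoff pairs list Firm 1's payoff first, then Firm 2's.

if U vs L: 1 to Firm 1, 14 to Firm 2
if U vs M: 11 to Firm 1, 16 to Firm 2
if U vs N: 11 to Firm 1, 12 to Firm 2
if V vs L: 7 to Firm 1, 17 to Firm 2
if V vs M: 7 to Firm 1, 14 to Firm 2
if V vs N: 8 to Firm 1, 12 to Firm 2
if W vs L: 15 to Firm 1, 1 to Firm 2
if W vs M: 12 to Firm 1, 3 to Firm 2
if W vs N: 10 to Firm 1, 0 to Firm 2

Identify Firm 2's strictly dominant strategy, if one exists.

No strictly dominant strategy

Check whether one of Firm 2's strategies beats all alternatives regardless of what the opponent does.
L is not dominant: against U, M gives 16 > 14.
M is not dominant: against V, L gives 17 > 14.
N is not dominant: against U, L gives 14 > 12.
No single strategy is best against every opponent action.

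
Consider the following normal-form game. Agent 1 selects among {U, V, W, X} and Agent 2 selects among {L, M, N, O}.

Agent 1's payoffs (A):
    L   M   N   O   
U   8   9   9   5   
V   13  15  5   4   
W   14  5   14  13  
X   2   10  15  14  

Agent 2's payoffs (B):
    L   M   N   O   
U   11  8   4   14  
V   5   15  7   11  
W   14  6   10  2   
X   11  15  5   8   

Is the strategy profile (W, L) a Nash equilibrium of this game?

Yes

Holding Agent 2 at L: Agent 1 gets 14 from W, versus 8 from U, 13 from V, 2 from X. No profitable deviation for Agent 1.
Holding Agent 1 at W: Agent 2 gets 14 from L, versus 6 from M, 10 from N, 2 from O. No profitable deviation for Agent 2 either.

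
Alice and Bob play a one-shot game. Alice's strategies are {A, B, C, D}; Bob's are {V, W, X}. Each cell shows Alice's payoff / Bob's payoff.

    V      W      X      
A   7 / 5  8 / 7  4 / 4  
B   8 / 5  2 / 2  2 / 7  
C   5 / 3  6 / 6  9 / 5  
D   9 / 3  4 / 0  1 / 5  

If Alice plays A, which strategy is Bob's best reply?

With Alice fixed at A, Bob's payoffs are: V → 5, W → 7, X → 4.
The maximum is 7, achieved by W.

W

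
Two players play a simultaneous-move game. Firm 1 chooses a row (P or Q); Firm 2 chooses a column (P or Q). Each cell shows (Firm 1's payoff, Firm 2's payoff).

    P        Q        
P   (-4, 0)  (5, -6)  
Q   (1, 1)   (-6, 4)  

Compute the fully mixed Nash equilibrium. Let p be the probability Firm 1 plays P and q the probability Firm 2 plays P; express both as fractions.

Each player's mixing probability is pinned down by making the *other* player indifferent.
Firm 2 indifferent between P and Q: p·0 + (1−p)·1 = p·(-6) + (1−p)·4 ⟹ 1 + (-1)p = 4 + (-10)p ⟹ p = 1/3.
Firm 1 indifferent between P and Q: q·(-4) + (1−q)·5 = q·1 + (1−q)·(-6) ⟹ 5 + (-9)q = (-6) + 7q ⟹ q = 11/16.

p = 1/3, q = 11/16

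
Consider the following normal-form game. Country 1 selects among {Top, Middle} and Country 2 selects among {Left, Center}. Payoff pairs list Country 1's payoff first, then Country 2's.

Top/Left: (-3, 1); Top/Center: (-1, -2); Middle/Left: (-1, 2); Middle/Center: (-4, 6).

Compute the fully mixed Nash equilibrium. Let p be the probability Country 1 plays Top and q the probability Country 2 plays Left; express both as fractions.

In a mixed NE each player is indifferent between their pure strategies, so the opponent's mix sets the indifference.
Country 2 indifferent between Left and Center: p·1 + (1−p)·2 = p·(-2) + (1−p)·6 ⟹ 2 + (-1)p = 6 + (-8)p ⟹ p = 4/7.
Country 1 indifferent between Top and Middle: q·(-3) + (1−q)·(-1) = q·(-1) + (1−q)·(-4) ⟹ (-1) + (-2)q = (-4) + 3q ⟹ q = 3/5.

p = 4/7, q = 3/5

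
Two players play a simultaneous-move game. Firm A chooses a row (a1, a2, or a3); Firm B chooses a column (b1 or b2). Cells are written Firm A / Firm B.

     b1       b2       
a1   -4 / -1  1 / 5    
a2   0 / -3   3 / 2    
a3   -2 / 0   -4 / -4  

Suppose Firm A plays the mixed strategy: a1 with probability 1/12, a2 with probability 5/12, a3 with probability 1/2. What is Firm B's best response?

b2

Firm B's best reply maximizes expected payoff against the mix.
b1: (1/12)·(-1) + (5/12)·(-3) + (1/2)·0 = -4/3
b2: (1/12)·5 + (5/12)·2 + (1/2)·(-4) = -3/4
Highest expected payoff is -3/4, from b2.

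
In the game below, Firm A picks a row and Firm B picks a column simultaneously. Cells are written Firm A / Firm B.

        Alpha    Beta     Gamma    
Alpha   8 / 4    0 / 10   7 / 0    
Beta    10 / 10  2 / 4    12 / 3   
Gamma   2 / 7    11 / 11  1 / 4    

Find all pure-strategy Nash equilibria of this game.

(Beta, Alpha) and (Gamma, Beta)

Check mutual best responses: a cell is a NE iff neither player can gain by unilaterally deviating.
Firm A's best responses — vs Alpha: Beta (payoff 10); vs Beta: Gamma (payoff 11); vs Gamma: Beta (payoff 12).
Firm B's best responses — vs Alpha: Beta (payoff 10); vs Beta: Alpha (payoff 10); vs Gamma: Beta (payoff 11).
Mutual best responses occur at (Beta, Alpha) and (Gamma, Beta); at each, neither player gains by switching.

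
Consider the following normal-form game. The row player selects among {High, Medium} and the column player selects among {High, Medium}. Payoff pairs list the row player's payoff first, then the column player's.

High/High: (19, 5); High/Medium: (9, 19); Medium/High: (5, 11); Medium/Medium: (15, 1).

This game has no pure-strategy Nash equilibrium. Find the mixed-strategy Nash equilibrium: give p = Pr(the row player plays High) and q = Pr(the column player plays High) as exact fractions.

In a mixed NE each player is indifferent between their pure strategies, so the opponent's mix sets the indifference.
The column player indifferent between High and Medium: p·5 + (1−p)·11 = p·19 + (1−p)·1 ⟹ 11 + (-6)p = 1 + 18p ⟹ p = 5/12.
The row player indifferent between High and Medium: q·19 + (1−q)·9 = q·5 + (1−q)·15 ⟹ 9 + 10q = 15 + (-10)q ⟹ q = 3/10.

p = 5/12, q = 3/10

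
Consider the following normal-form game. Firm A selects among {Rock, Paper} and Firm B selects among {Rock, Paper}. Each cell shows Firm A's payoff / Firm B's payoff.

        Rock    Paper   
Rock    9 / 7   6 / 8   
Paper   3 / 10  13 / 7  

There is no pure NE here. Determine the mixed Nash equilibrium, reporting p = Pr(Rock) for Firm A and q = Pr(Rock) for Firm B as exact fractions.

Each player's mixing probability is pinned down by making the *other* player indifferent.
Firm B indifferent between Rock and Paper: p·7 + (1−p)·10 = p·8 + (1−p)·7 ⟹ 10 + (-3)p = 7 + 1p ⟹ p = 3/4.
Firm A indifferent between Rock and Paper: q·9 + (1−q)·6 = q·3 + (1−q)·13 ⟹ 6 + 3q = 13 + (-10)q ⟹ q = 7/13.

p = 3/4, q = 7/13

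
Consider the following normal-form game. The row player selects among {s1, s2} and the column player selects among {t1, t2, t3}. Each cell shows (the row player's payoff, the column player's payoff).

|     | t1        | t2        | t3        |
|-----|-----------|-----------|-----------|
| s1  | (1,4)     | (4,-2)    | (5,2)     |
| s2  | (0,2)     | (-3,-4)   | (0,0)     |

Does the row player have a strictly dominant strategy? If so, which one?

Check whether one of the row player's strategies beats all alternatives regardless of what the opponent does.
s1 strictly dominates: vs t1: 1 > 0; vs t2: 4 > -3; vs t3: 5 > 0.

s1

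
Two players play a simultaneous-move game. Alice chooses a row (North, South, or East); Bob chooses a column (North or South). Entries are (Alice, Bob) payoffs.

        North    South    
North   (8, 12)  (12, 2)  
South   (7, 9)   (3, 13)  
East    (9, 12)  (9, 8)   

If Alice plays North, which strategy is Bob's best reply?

North

With Alice fixed at North, Bob's payoffs are: North → 12, South → 2.
The maximum is 12, achieved by North.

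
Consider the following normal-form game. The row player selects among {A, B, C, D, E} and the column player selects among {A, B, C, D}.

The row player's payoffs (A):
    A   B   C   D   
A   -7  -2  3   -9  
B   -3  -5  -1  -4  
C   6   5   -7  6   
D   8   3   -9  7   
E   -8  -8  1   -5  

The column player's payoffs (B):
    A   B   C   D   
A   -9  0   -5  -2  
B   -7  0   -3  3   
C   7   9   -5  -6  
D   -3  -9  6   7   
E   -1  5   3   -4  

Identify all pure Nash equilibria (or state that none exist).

(C, B) and (D, D)

Find each player's best response to every opponent strategy; NE are the intersections.
The row player's best responses — vs A: D (payoff 8); vs B: C (payoff 5); vs C: A (payoff 3); vs D: D (payoff 7).
The column player's best responses — vs A: B (payoff 0); vs B: D (payoff 3); vs C: B (payoff 9); vs D: D (payoff 7); vs E: B (payoff 5).
Mutual best responses occur at (C, B) and (D, D); at each, neither player gains by switching.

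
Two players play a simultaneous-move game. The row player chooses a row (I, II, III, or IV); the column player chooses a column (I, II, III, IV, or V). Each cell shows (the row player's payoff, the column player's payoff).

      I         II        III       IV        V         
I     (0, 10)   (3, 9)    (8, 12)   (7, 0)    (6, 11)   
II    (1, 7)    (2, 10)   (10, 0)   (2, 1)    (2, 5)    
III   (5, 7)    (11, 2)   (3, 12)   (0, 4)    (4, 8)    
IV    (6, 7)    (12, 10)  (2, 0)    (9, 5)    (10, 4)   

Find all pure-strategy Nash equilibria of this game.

(IV, II)

Check mutual best responses: a cell is a NE iff neither player can gain by unilaterally deviating.
The row player's best responses — vs I: IV (payoff 6); vs II: IV (payoff 12); vs III: II (payoff 10); vs IV: IV (payoff 9); vs V: IV (payoff 10).
The column player's best responses — vs I: III (payoff 12); vs II: II (payoff 10); vs III: III (payoff 12); vs IV: II (payoff 10).
The only mutual best response is (IV, II); neither player gains by switching there.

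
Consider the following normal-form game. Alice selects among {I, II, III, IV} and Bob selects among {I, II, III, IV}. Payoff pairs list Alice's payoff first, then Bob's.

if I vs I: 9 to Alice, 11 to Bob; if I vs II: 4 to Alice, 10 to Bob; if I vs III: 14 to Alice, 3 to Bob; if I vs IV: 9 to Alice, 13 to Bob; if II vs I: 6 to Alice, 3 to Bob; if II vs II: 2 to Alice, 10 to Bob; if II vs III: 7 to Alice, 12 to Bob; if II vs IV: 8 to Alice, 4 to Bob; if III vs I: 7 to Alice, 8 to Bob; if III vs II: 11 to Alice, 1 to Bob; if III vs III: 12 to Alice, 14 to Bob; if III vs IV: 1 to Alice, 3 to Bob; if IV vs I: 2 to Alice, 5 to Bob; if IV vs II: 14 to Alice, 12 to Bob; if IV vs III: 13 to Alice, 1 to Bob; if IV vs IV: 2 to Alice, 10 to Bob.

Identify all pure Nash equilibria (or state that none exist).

Check mutual best responses: a cell is a NE iff neither player can gain by unilaterally deviating.
Alice's best responses — vs I: I (payoff 9); vs II: IV (payoff 14); vs III: I (payoff 14); vs IV: I (payoff 9).
Bob's best responses — vs I: IV (payoff 13); vs II: III (payoff 12); vs III: III (payoff 14); vs IV: II (payoff 12).
Mutual best responses occur at (I, IV) and (IV, II); at each, neither player gains by switching.

(I, IV) and (IV, II)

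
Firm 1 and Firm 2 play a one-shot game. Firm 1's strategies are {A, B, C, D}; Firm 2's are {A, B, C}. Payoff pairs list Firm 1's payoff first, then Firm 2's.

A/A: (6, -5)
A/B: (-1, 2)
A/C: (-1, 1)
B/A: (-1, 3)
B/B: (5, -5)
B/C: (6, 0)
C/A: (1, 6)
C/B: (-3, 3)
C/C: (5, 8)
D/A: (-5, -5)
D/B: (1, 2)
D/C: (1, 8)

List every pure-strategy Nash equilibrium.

No pure-strategy Nash equilibrium

Find each player's best response to every opponent strategy; NE are the intersections.
Firm 1's best responses — vs A: A (payoff 6); vs B: B (payoff 5); vs C: B (payoff 6).
Firm 2's best responses — vs A: B (payoff 2); vs B: A (payoff 3); vs C: C (payoff 8); vs D: C (payoff 8).
No cell has both players best-responding. For instance, Firm 1's best reply to B is B, but against B Firm 2 prefers A over B.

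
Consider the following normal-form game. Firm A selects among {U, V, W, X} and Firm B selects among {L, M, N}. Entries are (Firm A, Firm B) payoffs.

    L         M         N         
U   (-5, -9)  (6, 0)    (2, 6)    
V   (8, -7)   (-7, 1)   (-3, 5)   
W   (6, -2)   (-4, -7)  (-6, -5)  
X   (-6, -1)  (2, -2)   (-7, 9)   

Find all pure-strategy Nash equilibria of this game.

Check mutual best responses: a cell is a NE iff neither player can gain by unilaterally deviating.
Firm A's best responses — vs L: V (payoff 8); vs M: U (payoff 6); vs N: U (payoff 2).
Firm B's best responses — vs U: N (payoff 6); vs V: N (payoff 5); vs W: L (payoff -2); vs X: N (payoff 9).
The only mutual best response is (U, N); neither player gains by switching there.

(U, N)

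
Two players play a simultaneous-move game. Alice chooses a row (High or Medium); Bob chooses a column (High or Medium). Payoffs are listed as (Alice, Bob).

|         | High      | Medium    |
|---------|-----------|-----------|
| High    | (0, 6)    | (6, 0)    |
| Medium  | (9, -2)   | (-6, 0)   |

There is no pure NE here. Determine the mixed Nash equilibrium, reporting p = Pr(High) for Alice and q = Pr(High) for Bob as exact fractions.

Each player's mixing probability is pinned down by making the *other* player indifferent.
Bob indifferent between High and Medium: p·6 + (1−p)·(-2) = p·0 + (1−p)·0 ⟹ (-2) + 8p = 0 + 0p ⟹ p = 1/4.
Alice indifferent between High and Medium: q·0 + (1−q)·6 = q·9 + (1−q)·(-6) ⟹ 6 + (-6)q = (-6) + 15q ⟹ q = 4/7.

p = 1/4, q = 4/7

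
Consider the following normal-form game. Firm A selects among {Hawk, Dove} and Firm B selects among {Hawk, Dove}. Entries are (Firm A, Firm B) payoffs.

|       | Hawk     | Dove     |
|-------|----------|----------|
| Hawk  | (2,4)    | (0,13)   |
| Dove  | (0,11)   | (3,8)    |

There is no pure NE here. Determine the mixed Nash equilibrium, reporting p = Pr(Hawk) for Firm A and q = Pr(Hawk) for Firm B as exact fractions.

p = 1/4, q = 3/5

Each player's mixing probability is pinned down by making the *other* player indifferent.
Firm B indifferent between Hawk and Dove: p·4 + (1−p)·11 = p·13 + (1−p)·8 ⟹ 11 + (-7)p = 8 + 5p ⟹ p = 1/4.
Firm A indifferent between Hawk and Dove: q·2 + (1−q)·0 = q·0 + (1−q)·3 ⟹ 0 + 2q = 3 + (-3)q ⟹ q = 3/5.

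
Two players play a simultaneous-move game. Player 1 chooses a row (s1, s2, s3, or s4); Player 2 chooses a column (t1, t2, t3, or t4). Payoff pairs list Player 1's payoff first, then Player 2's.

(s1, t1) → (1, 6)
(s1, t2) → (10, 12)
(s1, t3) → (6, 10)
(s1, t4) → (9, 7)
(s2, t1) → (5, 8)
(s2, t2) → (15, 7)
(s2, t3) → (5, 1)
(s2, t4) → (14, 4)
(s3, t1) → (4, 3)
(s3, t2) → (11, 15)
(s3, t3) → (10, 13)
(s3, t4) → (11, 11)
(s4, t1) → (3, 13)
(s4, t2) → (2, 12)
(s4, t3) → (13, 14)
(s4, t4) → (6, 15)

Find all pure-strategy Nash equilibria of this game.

(s2, t1)

Find each player's best response to every opponent strategy; NE are the intersections.
Player 1's best responses — vs t1: s2 (payoff 5); vs t2: s2 (payoff 15); vs t3: s4 (payoff 13); vs t4: s2 (payoff 14).
Player 2's best responses — vs s1: t2 (payoff 12); vs s2: t1 (payoff 8); vs s3: t2 (payoff 15); vs s4: t4 (payoff 15).
The only mutual best response is (s2, t1); neither player gains by switching there.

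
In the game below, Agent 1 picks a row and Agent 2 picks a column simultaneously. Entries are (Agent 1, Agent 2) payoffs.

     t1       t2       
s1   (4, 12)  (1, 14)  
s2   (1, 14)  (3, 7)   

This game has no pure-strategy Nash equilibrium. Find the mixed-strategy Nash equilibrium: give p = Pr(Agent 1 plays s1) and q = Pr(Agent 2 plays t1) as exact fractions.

p = 7/9, q = 2/5

Each player's mixing probability is pinned down by making the *other* player indifferent.
Agent 2 indifferent between t1 and t2: p·12 + (1−p)·14 = p·14 + (1−p)·7 ⟹ 14 + (-2)p = 7 + 7p ⟹ p = 7/9.
Agent 1 indifferent between s1 and s2: q·4 + (1−q)·1 = q·1 + (1−q)·3 ⟹ 1 + 3q = 3 + (-2)q ⟹ q = 2/5.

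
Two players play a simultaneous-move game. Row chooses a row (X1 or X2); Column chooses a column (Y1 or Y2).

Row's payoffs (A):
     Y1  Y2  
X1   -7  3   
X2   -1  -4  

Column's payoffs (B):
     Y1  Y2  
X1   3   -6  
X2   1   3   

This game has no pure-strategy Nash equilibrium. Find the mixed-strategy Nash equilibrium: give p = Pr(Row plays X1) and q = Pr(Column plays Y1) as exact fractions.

In a mixed NE each player is indifferent between their pure strategies, so the opponent's mix sets the indifference.
Column indifferent between Y1 and Y2: p·3 + (1−p)·1 = p·(-6) + (1−p)·3 ⟹ 1 + 2p = 3 + (-9)p ⟹ p = 2/11.
Row indifferent between X1 and X2: q·(-7) + (1−q)·3 = q·(-1) + (1−q)·(-4) ⟹ 3 + (-10)q = (-4) + 3q ⟹ q = 7/13.

p = 2/11, q = 7/13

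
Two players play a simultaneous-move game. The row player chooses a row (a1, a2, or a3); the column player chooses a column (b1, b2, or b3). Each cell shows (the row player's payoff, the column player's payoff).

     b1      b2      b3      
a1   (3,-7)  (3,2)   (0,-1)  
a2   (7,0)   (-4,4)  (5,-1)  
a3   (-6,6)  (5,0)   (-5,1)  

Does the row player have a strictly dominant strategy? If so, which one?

None

A strategy is strictly dominant if it gives the row player a strictly higher payoff than every other strategy, against every choice by the opponent.
a1 is not dominant: against b1, a2 gives 7 > 3.
a2 is not dominant: against b2, a1 gives 3 > -4.
a3 is not dominant: against b1, a1 gives 3 > -6.
No single strategy is best against every opponent action.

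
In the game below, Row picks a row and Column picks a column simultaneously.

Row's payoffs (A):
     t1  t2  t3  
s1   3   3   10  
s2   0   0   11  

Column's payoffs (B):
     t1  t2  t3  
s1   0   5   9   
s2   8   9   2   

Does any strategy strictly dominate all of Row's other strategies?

A strategy is strictly dominant if it gives Row a strictly higher payoff than every other strategy, against every choice by the opponent.
s1 is not dominant: against t3, s2 gives 11 > 10.
s2 is not dominant: against t1, s1 gives 3 > 0.
No single strategy is best against every opponent action.

No strictly dominant strategy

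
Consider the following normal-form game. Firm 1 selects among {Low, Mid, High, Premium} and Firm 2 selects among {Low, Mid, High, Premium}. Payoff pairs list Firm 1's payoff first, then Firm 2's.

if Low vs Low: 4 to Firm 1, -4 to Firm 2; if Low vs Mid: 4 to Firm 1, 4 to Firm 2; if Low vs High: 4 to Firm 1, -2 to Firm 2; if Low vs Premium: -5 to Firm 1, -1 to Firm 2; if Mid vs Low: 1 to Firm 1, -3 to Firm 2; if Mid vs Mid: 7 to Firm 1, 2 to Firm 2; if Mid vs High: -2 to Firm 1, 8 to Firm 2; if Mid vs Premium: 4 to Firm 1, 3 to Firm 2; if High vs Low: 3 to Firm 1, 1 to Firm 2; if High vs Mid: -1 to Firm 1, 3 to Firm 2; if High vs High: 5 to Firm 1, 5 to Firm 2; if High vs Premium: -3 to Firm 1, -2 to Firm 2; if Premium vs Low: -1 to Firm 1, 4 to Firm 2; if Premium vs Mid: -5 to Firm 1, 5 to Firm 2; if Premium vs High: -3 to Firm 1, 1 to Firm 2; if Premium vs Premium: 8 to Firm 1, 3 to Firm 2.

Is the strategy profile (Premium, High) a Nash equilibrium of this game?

Holding Firm 2 at High: Firm 1 gets -3 from Premium but could get 5 by switching to High. Firm 1 has a profitable deviation.

No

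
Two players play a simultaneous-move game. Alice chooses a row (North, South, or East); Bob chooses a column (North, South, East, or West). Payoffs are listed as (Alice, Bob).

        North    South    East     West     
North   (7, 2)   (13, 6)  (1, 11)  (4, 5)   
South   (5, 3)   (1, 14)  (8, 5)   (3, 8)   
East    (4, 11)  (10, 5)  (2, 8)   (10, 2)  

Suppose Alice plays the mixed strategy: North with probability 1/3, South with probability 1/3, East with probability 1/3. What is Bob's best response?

South

Compute Bob's expected payoff from each pure strategy against the given mix.
North: (1/3)·2 + (1/3)·3 + (1/3)·11 = 16/3
South: (1/3)·6 + (1/3)·14 + (1/3)·5 = 25/3
East: (1/3)·11 + (1/3)·5 + (1/3)·8 = 8
West: (1/3)·5 + (1/3)·8 + (1/3)·2 = 5
Highest expected payoff is 25/3, from South.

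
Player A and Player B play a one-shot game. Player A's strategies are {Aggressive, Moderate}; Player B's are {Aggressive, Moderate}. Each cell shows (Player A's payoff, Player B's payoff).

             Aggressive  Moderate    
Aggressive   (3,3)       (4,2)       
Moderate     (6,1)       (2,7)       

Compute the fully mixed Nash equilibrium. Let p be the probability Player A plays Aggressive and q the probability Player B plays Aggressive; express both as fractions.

p = 6/7, q = 2/5

In a mixed NE each player is indifferent between their pure strategies, so the opponent's mix sets the indifference.
Player B indifferent between Aggressive and Moderate: p·3 + (1−p)·1 = p·2 + (1−p)·7 ⟹ 1 + 2p = 7 + (-5)p ⟹ p = 6/7.
Player A indifferent between Aggressive and Moderate: q·3 + (1−q)·4 = q·6 + (1−q)·2 ⟹ 4 + (-1)q = 2 + 4q ⟹ q = 2/5.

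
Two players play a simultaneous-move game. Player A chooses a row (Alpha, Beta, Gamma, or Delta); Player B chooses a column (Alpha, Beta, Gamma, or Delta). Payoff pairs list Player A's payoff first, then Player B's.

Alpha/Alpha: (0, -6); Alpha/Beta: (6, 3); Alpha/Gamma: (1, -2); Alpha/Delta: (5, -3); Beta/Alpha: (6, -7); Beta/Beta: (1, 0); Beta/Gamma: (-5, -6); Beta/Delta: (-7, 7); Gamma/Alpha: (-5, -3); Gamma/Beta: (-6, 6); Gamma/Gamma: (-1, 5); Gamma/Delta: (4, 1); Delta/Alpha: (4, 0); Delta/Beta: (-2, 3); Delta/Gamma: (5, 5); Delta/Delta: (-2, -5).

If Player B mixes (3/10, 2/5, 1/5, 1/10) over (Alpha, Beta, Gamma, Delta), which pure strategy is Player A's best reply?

Compute Player A's expected payoff from each pure strategy against the given mix.
Alpha: (3/10)·0 + (2/5)·6 + (1/5)·1 + (1/10)·5 = 31/10
Beta: (3/10)·6 + (2/5)·1 + (1/5)·(-5) + (1/10)·(-7) = 1/2
Gamma: (3/10)·(-5) + (2/5)·(-6) + (1/5)·(-1) + (1/10)·4 = -37/10
Delta: (3/10)·4 + (2/5)·(-2) + (1/5)·5 + (1/10)·(-2) = 6/5
Highest expected payoff is 31/10, from Alpha.

Alpha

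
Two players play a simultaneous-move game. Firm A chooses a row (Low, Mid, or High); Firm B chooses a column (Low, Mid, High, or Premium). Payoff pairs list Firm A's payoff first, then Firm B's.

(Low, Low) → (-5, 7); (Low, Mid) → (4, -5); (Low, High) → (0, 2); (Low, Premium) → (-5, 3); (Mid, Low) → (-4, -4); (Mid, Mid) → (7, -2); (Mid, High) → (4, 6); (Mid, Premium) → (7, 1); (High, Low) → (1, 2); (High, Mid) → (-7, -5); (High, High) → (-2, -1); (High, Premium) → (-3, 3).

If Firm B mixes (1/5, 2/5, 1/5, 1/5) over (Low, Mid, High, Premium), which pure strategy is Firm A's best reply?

Mid

Compute Firm A's expected payoff from each pure strategy against the given mix.
Low: (1/5)·(-5) + (2/5)·4 + (1/5)·0 + (1/5)·(-5) = -2/5
Mid: (1/5)·(-4) + (2/5)·7 + (1/5)·4 + (1/5)·7 = 21/5
High: (1/5)·1 + (2/5)·(-7) + (1/5)·(-2) + (1/5)·(-3) = -18/5
Highest expected payoff is 21/5, from Mid.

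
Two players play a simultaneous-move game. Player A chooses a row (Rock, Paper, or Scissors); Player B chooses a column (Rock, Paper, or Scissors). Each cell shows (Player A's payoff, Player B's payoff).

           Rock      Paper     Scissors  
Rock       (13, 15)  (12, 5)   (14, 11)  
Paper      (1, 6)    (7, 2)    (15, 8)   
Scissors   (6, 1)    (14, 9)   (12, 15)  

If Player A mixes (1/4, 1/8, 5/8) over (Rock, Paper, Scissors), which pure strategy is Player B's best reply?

Scissors

Compute Player B's expected payoff from each pure strategy against the given mix.
Rock: (1/4)·15 + (1/8)·6 + (5/8)·1 = 41/8
Paper: (1/4)·5 + (1/8)·2 + (5/8)·9 = 57/8
Scissors: (1/4)·11 + (1/8)·8 + (5/8)·15 = 105/8
Highest expected payoff is 105/8, from Scissors.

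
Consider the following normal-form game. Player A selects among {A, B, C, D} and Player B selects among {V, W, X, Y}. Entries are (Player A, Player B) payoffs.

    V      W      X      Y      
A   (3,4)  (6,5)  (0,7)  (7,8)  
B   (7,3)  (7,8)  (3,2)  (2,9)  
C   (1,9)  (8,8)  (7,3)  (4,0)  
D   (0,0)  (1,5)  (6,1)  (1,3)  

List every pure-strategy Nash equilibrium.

Check mutual best responses: a cell is a NE iff neither player can gain by unilaterally deviating.
Player A's best responses — vs V: B (payoff 7); vs W: C (payoff 8); vs X: C (payoff 7); vs Y: A (payoff 7).
Player B's best responses — vs A: Y (payoff 8); vs B: Y (payoff 9); vs C: V (payoff 9); vs D: W (payoff 5).
The only mutual best response is (A, Y); neither player gains by switching there.

(A, Y)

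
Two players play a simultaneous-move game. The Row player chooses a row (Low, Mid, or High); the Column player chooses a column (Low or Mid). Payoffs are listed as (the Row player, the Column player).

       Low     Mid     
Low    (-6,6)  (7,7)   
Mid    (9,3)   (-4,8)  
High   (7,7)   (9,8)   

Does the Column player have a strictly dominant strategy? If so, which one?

Mid

Check whether one of the Column player's strategies beats all alternatives regardless of what the opponent does.
Mid strictly dominates: vs Low: 7 > 6; vs Mid: 8 > 3; vs High: 8 > 7.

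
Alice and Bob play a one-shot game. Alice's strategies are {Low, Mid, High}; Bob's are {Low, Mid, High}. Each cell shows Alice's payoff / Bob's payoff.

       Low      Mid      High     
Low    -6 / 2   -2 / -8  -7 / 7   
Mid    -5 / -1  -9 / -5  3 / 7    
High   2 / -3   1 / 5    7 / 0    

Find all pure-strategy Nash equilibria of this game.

Find each player's best response to every opponent strategy; NE are the intersections.
Alice's best responses — vs Low: High (payoff 2); vs Mid: High (payoff 1); vs High: High (payoff 7).
Bob's best responses — vs Low: High (payoff 7); vs Mid: High (payoff 7); vs High: Mid (payoff 5).
The only mutual best response is (High, Mid); neither player gains by switching there.

(High, Mid)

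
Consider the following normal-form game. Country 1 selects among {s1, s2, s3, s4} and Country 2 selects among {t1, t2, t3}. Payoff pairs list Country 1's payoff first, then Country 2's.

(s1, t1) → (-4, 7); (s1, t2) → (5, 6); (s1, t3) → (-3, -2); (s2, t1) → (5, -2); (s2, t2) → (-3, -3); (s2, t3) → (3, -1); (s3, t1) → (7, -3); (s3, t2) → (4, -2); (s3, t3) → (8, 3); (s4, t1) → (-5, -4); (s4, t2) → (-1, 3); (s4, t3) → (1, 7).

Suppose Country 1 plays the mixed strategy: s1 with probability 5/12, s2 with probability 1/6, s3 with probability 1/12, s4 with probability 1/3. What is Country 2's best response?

t2

Compute Country 2's expected payoff from each pure strategy against the given mix.
t1: (5/12)·7 + (1/6)·(-2) + (1/12)·(-3) + (1/3)·(-4) = 1
t2: (5/12)·6 + (1/6)·(-3) + (1/12)·(-2) + (1/3)·3 = 17/6
t3: (5/12)·(-2) + (1/6)·(-1) + (1/12)·3 + (1/3)·7 = 19/12
Highest expected payoff is 17/6, from t2.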